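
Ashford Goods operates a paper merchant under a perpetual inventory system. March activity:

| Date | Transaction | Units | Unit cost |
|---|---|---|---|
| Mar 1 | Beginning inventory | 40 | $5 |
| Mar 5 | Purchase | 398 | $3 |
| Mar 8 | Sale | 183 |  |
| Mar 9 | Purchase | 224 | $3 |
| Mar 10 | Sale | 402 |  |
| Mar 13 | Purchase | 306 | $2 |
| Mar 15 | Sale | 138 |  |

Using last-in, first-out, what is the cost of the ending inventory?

Mar 8, 183 sold [LIFO — newest first]: 183 @ $3 = $549
Mar 10, 402 sold [LIFO — newest first]: 224 @ $3 + 178 @ $3 = $1,206
Mar 15, 138 sold [LIFO — newest first]: 138 @ $2 = $276
Total COGS = $549 + $1,206 + $276 = $2,031
Ending inventory: 40 @ $5 + 37 @ $3 + 168 @ $2 = $647
Check: goods available $2,678 = COGS $2,031 + ending $647

Ending inventory = $647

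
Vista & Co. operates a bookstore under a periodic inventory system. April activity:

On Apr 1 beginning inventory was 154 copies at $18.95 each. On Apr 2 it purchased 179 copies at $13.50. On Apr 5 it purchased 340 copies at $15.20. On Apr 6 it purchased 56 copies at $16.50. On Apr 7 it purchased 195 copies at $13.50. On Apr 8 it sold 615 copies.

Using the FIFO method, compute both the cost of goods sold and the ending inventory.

Apr 8, 615 sold [FIFO — oldest first]: 154 @ $18.95 + 179 @ $13.50 + 282 @ $15.20 = $9,621.20
Ending inventory: 58 @ $15.20 + 56 @ $16.50 + 195 @ $13.50 = $4,438.10

COGS = $9,621.20; ending inventory = $4,438.10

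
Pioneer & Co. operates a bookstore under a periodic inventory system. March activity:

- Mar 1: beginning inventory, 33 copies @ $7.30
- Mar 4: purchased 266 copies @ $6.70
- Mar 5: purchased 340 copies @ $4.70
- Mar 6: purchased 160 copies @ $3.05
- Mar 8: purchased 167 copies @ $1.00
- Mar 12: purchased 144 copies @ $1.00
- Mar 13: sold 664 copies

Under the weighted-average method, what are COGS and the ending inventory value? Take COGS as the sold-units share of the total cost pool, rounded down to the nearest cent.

Mar 13, sell 664: 664/1110 × $4,420.10 → $2,644.09
Ending inventory (cost pool remaining) = $1,776.01
Check: goods available $4,420.10 = COGS $2,644.09 + ending $1,776.01

COGS = $2,644.09; ending inventory = $1,776.01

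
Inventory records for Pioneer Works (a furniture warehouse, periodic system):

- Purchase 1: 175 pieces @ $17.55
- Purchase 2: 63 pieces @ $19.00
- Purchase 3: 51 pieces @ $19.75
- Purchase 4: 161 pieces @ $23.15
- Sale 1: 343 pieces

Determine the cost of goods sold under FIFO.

Sale 1 (343) [FIFO — oldest first]: 175 @ $17.55 + 63 @ $19.00 + 51 @ $19.75 + 54 @ $23.15 = $6,525.60
Ending inventory: 107 @ $23.15 = $2,477.05

COGS = $6,525.60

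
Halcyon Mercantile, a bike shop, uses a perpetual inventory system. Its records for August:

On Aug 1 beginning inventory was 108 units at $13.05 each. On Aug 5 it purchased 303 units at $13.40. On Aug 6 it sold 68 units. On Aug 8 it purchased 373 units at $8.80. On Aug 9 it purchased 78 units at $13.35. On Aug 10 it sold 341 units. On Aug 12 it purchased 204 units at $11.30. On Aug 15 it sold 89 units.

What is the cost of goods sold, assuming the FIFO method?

Aug 6, 68 sold [FIFO — oldest first]: 68 @ $13.05 = $887.40
Aug 10, 341 sold [FIFO — oldest first]: 40 @ $13.05 + 301 @ $13.40 = $4,555.40
Aug 15, 89 sold [FIFO — oldest first]: 2 @ $13.40 + 87 @ $8.80 = $792.40
Total COGS = $887.40 + $4,555.40 + $792.40 = $6,235.20
Ending inventory: 286 @ $8.80 + 78 @ $13.35 + 204 @ $11.30 = $5,863.30

COGS = $6,235.20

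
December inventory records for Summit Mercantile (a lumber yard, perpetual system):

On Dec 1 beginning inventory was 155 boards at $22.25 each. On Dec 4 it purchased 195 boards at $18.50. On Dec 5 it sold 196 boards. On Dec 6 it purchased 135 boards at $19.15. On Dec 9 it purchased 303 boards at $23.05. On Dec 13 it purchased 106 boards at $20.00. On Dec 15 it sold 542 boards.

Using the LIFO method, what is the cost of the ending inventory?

Ending inventory = $3,464.80

Dec 5, 196 sold [LIFO — newest first]: 195 @ $18.50 + 1 @ $22.25 = $3,629.75
Dec 15, 542 sold [LIFO — newest first]: 106 @ $20.00 + 303 @ $23.05 + 133 @ $19.15 = $11,651.10
Total COGS = $3,629.75 + $11,651.10 = $15,280.85
Ending inventory: 154 @ $22.25 + 2 @ $19.15 = $3,464.80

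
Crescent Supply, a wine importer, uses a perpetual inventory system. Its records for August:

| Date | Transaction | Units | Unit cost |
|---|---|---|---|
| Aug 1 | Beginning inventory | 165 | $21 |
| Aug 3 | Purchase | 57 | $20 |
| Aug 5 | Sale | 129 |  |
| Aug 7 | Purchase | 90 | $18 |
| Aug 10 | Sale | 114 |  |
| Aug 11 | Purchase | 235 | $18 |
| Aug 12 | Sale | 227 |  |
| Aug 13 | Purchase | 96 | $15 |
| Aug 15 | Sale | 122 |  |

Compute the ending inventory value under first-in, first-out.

Ending inventory = $765

Aug 5, 129 sold [FIFO — oldest first]: 129 @ $21 = $2,709
Aug 10, 114 sold [FIFO — oldest first]: 36 @ $21 + 57 @ $20 + 21 @ $18 = $2,274
Aug 12, 227 sold [FIFO — oldest first]: 69 @ $18 + 158 @ $18 = $4,086
Aug 15, 122 sold [FIFO — oldest first]: 77 @ $18 + 45 @ $15 = $2,061
Total COGS = $2,709 + $2,274 + $4,086 + $2,061 = $11,130
Ending inventory: 51 @ $15 = $765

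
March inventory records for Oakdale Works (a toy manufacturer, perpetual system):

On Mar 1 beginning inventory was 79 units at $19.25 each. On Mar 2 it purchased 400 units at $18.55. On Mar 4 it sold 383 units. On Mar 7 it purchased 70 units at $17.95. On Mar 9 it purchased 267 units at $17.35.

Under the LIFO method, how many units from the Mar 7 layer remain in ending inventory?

70

Mar 4, 383 sold [LIFO — newest first]: 383 @ $18.55 = $7,104.65
Ending inventory: 79 @ $19.25 + 17 @ $18.55 + 70 @ $17.95 + 267 @ $17.35 = $7,725.05
Check: goods available $14,829.70 = COGS $7,104.65 + ending $7,725.05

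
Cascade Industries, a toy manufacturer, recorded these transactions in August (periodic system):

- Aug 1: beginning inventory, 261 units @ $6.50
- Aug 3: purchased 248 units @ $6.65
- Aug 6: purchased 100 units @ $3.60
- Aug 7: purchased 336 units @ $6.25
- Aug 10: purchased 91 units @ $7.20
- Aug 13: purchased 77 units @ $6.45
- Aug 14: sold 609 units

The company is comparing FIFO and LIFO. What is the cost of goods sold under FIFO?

FIFO COGS: 261 @ $6.50 + 248 @ $6.65 + 100 @ $3.60 = $3,705.70
LIFO COGS: 77 @ $6.45 + 91 @ $7.20 + 336 @ $6.25 + 100 @ $3.60 + 5 @ $6.65 = $3,645.10

COGS = $3,705.70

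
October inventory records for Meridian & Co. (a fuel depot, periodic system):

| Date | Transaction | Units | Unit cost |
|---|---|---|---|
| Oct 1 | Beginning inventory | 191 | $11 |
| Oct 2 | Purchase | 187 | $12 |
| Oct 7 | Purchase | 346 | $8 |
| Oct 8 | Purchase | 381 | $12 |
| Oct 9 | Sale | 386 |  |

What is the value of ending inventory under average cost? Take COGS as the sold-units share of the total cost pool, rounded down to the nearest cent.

Ending inventory = $7,603.19

Oct 9, sell 386: 386/1105 × $11,685.00 → $4,081.81
Ending inventory (cost pool remaining) = $7,603.19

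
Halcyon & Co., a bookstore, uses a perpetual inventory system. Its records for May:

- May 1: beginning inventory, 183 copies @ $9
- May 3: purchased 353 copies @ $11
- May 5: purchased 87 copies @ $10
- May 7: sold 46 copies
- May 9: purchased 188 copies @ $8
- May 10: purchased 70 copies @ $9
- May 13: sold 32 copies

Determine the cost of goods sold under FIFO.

May 7, 46 sold [FIFO — oldest first]: 46 @ $9 = $414
May 13, 32 sold [FIFO — oldest first]: 32 @ $9 = $288
Total COGS = $414 + $288 = $702
Ending inventory: 105 @ $9 + 353 @ $11 + 87 @ $10 + 188 @ $8 + 70 @ $9 = $7,832

COGS = $702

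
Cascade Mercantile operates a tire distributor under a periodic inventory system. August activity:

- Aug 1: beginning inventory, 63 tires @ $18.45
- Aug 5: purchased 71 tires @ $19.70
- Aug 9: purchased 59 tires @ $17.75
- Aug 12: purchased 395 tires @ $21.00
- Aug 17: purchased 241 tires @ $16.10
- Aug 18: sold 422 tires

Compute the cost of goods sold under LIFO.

Aug 18, 422 sold [LIFO — newest first]: 241 @ $16.10 + 181 @ $21.00 = $7,681.10
Ending inventory: 63 @ $18.45 + 71 @ $19.70 + 59 @ $17.75 + 214 @ $21.00 = $8,102.30

COGS = $7,681.10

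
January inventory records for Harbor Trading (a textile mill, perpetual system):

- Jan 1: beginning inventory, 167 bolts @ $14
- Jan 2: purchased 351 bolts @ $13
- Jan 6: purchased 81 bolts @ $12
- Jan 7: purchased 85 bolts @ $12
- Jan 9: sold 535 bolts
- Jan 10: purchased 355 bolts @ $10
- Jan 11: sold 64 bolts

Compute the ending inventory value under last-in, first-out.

Jan 9, 535 sold [LIFO — newest first]: 85 @ $12 + 81 @ $12 + 351 @ $13 + 18 @ $14 = $6,807
Jan 11, 64 sold [LIFO — newest first]: 64 @ $10 = $640
Total COGS = $6,807 + $640 = $7,447
Ending inventory: 149 @ $14 + 291 @ $10 = $4,996

Ending inventory = $4,996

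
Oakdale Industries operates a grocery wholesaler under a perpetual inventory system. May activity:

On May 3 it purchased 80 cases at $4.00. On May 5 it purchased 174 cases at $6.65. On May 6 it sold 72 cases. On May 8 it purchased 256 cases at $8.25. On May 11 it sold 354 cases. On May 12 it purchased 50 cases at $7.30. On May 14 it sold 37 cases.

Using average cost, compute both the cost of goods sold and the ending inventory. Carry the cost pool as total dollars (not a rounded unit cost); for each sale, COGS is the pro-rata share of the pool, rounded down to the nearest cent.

After May 3: 80 on hand, pool $320.00 (≈ $4.0000 each)
After May 5: 254 on hand, pool $1,477.10 (≈ $5.8154 each)
May 6, sell 72: 72/254 × $1,477.10 → $418.70
After May 8: 438 on hand, pool $3,170.40 (≈ $7.2384 each)
May 11, sell 354: 354/438 × $3,170.40 → $2,562.37
After May 12: 134 on hand, pool $973.03 (≈ $7.2614 each)
May 14, sell 37: 37/134 × $973.03 → $268.67
Total COGS = $418.70 + $2,562.37 + $268.67 = $3,249.74
Ending inventory (cost pool remaining) = $704.36

COGS = $3,249.74; ending inventory = $704.36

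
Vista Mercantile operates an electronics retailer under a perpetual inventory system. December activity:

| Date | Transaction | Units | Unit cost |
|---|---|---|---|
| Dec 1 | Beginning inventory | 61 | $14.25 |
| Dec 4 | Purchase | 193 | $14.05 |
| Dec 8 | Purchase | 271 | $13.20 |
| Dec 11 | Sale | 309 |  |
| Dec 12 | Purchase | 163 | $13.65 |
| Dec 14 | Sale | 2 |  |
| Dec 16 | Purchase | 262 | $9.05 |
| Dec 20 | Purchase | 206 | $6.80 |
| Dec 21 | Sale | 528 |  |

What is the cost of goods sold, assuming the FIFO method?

COGS = $10,749.60

Dec 11, 309 sold [FIFO — oldest first]: 61 @ $14.25 + 193 @ $14.05 + 55 @ $13.20 = $4,306.90
Dec 14, 2 sold [FIFO — oldest first]: 2 @ $13.20 = $26.40
Dec 21, 528 sold [FIFO — oldest first]: 214 @ $13.20 + 163 @ $13.65 + 151 @ $9.05 = $6,416.30
Total COGS = $4,306.90 + $26.40 + $6,416.30 = $10,749.60
Ending inventory: 111 @ $9.05 + 206 @ $6.80 = $2,405.35
Check: goods available $13,154.95 = COGS $10,749.60 + ending $2,405.35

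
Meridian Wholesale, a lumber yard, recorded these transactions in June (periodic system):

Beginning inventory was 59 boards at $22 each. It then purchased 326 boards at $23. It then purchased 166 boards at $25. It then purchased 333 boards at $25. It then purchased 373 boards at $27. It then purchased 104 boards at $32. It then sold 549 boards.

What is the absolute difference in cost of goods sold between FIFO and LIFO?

$2,303

FIFO COGS: 59 @ $22 + 326 @ $23 + 164 @ $25 = $12,896
LIFO COGS: 104 @ $32 + 373 @ $27 + 72 @ $25 = $15,199
Difference = |$12,896 − $15,199| = $2,303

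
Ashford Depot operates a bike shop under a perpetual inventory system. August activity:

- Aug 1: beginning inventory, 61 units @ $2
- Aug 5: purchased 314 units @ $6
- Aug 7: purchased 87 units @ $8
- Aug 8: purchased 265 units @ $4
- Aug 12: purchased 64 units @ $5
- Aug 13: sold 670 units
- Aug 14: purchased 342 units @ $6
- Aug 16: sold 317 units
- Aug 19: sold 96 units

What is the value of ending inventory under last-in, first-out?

Ending inventory = $100

Aug 13, 670 sold [LIFO — newest first]: 64 @ $5 + 265 @ $4 + 87 @ $8 + 254 @ $6 = $3,600
Aug 16, 317 sold [LIFO — newest first]: 317 @ $6 = $1,902
Aug 19, 96 sold [LIFO — newest first]: 25 @ $6 + 60 @ $6 + 11 @ $2 = $532
Total COGS = $3,600 + $1,902 + $532 = $6,034
Ending inventory: 50 @ $2 = $100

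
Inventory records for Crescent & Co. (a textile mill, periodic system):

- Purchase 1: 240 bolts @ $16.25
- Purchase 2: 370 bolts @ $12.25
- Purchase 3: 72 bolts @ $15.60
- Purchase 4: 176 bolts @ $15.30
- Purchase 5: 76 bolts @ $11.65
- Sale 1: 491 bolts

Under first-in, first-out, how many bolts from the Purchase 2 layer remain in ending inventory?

119

Sale 1 (491) [FIFO — oldest first]: 240 @ $16.25 + 251 @ $12.25 = $6,974.75
Ending inventory: 119 @ $12.25 + 72 @ $15.60 + 176 @ $15.30 + 76 @ $11.65 = $6,159.15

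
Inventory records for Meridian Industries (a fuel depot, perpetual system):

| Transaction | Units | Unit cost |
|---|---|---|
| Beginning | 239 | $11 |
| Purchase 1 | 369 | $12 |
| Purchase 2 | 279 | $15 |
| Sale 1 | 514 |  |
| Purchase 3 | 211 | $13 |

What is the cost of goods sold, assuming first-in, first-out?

Sale 1 (514) [FIFO — oldest first]: 239 @ $11 + 275 @ $12 = $5,929
Ending inventory: 94 @ $12 + 279 @ $15 + 211 @ $13 = $8,056

COGS = $5,929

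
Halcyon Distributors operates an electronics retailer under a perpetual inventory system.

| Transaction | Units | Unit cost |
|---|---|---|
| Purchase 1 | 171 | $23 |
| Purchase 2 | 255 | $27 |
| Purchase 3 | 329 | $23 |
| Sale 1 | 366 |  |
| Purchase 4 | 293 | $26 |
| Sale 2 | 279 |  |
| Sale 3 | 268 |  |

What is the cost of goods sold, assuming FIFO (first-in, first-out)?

COGS = $22,493

Sale 1 (366) [FIFO — oldest first]: 171 @ $23 + 195 @ $27 = $9,198
Sale 2 (279) [FIFO — oldest first]: 60 @ $27 + 219 @ $23 = $6,657
Sale 3 (268) [FIFO — oldest first]: 110 @ $23 + 158 @ $26 = $6,638
Total COGS = $9,198 + $6,657 + $6,638 = $22,493
Ending inventory: 135 @ $26 = $3,510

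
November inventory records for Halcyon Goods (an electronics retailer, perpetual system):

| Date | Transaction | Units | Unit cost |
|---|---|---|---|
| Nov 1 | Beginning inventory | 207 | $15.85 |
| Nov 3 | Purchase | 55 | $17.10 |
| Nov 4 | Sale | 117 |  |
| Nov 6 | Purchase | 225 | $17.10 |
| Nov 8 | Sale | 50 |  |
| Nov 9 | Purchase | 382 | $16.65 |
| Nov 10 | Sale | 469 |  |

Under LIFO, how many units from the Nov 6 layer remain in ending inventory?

88

Nov 4, 117 sold [LIFO — newest first]: 55 @ $17.10 + 62 @ $15.85 = $1,923.20
Nov 8, 50 sold [LIFO — newest first]: 50 @ $17.10 = $855.00
Nov 10, 469 sold [LIFO — newest first]: 382 @ $16.65 + 87 @ $17.10 = $7,848.00
Total COGS = $1,923.20 + $855.00 + $7,848.00 = $10,626.20
Ending inventory: 145 @ $15.85 + 88 @ $17.10 = $3,803.05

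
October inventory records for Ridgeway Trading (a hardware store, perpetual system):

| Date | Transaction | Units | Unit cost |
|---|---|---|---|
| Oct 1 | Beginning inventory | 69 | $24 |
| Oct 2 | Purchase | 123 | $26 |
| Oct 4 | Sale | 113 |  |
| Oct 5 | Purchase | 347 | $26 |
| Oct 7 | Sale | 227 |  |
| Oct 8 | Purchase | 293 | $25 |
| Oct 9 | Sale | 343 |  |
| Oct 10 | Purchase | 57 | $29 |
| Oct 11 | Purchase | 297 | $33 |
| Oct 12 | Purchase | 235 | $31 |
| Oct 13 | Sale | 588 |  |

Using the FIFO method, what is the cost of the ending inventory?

Oct 4, 113 sold [FIFO — oldest first]: 69 @ $24 + 44 @ $26 = $2,800
Oct 7, 227 sold [FIFO — oldest first]: 79 @ $26 + 148 @ $26 = $5,902
Oct 9, 343 sold [FIFO — oldest first]: 199 @ $26 + 144 @ $25 = $8,774
Oct 13, 588 sold [FIFO — oldest first]: 149 @ $25 + 57 @ $29 + 297 @ $33 + 85 @ $31 = $17,814
Total COGS = $2,800 + $5,902 + $8,774 + $17,814 = $35,290
Ending inventory: 150 @ $31 = $4,650
Check: goods available $39,940 = COGS $35,290 + ending $4,650

Ending inventory = $4,650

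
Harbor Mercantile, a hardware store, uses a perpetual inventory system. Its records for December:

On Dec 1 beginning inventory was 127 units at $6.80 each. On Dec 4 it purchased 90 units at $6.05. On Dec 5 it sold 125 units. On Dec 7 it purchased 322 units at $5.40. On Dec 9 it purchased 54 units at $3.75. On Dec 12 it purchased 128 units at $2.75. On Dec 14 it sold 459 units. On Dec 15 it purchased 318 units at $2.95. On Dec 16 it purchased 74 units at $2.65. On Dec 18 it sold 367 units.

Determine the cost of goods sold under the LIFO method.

Dec 5, 125 sold [LIFO — newest first]: 90 @ $6.05 + 35 @ $6.80 = $782.50
Dec 14, 459 sold [LIFO — newest first]: 128 @ $2.75 + 54 @ $3.75 + 277 @ $5.40 = $2,050.30
Dec 18, 367 sold [LIFO — newest first]: 74 @ $2.65 + 293 @ $2.95 = $1,060.45
Total COGS = $782.50 + $2,050.30 + $1,060.45 = $3,893.25
Ending inventory: 92 @ $6.80 + 45 @ $5.40 + 25 @ $2.95 = $942.35
Check: goods available $4,835.60 = COGS $3,893.25 + ending $942.35

COGS = $3,893.25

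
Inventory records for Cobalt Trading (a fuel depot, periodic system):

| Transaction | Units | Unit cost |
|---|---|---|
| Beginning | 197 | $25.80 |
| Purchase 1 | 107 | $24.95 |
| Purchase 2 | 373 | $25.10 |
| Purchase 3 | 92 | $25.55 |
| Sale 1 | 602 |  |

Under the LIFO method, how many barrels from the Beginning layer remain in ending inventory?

Sale 1 (602) [LIFO — newest first]: 92 @ $25.55 + 373 @ $25.10 + 107 @ $24.95 + 30 @ $25.80 = $15,156.55
Ending inventory: 167 @ $25.80 = $4,308.60
Check: goods available $19,465.15 = COGS $15,156.55 + ending $4,308.60

167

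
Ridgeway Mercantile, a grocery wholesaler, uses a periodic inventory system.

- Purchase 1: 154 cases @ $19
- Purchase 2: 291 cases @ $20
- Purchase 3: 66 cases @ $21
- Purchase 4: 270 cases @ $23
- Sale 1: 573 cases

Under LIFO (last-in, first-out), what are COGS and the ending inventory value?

COGS = $12,336; ending inventory = $4,006

Sale 1 (573) [LIFO — newest first]: 270 @ $23 + 66 @ $21 + 237 @ $20 = $12,336
Ending inventory: 154 @ $19 + 54 @ $20 = $4,006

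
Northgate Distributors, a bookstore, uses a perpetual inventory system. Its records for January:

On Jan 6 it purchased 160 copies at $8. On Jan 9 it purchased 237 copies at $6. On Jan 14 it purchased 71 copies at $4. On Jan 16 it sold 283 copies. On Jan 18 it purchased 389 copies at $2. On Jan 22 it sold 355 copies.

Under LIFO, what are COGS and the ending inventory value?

Jan 16, 283 sold [LIFO — newest first]: 71 @ $4 + 212 @ $6 = $1,556
Jan 22, 355 sold [LIFO — newest first]: 355 @ $2 = $710
Total COGS = $1,556 + $710 = $2,266
Ending inventory: 160 @ $8 + 25 @ $6 + 34 @ $2 = $1,498

COGS = $2,266; ending inventory = $1,498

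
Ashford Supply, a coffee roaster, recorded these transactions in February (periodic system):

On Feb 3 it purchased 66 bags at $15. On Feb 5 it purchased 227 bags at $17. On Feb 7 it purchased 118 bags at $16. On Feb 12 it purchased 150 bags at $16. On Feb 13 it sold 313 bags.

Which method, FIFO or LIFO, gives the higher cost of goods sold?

FIFO COGS: 66 @ $15 + 227 @ $17 + 20 @ $16 = $5,169
LIFO COGS: 150 @ $16 + 118 @ $16 + 45 @ $17 = $5,053

FIFO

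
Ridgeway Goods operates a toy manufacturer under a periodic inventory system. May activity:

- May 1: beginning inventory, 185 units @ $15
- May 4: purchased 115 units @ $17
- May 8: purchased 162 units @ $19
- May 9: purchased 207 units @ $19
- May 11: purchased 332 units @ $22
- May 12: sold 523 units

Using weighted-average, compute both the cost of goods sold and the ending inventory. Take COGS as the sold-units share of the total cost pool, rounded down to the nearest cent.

COGS = $9,950.58; ending inventory = $9,094.42

May 12, sell 523: 523/1001 × $19,045.00 → $9,950.58
Ending inventory (cost pool remaining) = $9,094.42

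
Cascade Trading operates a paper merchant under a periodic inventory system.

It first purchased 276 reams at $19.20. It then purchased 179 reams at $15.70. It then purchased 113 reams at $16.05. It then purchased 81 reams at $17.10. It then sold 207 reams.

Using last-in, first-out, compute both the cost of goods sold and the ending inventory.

Sale 1 (207) [LIFO — newest first]: 81 @ $17.10 + 113 @ $16.05 + 13 @ $15.70 = $3,402.85
Ending inventory: 276 @ $19.20 + 166 @ $15.70 = $7,905.40
Check: goods available $11,308.25 = COGS $3,402.85 + ending $7,905.40

COGS = $3,402.85; ending inventory = $7,905.40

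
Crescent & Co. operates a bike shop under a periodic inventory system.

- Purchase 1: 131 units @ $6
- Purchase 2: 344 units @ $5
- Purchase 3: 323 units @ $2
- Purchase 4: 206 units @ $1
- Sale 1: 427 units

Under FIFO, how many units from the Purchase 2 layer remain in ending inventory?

Sale 1 (427) [FIFO — oldest first]: 131 @ $6 + 296 @ $5 = $2,266
Ending inventory: 48 @ $5 + 323 @ $2 + 206 @ $1 = $1,092

48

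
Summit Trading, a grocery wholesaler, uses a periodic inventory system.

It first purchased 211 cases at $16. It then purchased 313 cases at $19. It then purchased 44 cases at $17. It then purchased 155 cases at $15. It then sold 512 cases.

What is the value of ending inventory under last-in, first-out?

Ending inventory = $3,376

Sale 1 (512) [LIFO — newest first]: 155 @ $15 + 44 @ $17 + 313 @ $19 = $9,020
Ending inventory: 211 @ $16 = $3,376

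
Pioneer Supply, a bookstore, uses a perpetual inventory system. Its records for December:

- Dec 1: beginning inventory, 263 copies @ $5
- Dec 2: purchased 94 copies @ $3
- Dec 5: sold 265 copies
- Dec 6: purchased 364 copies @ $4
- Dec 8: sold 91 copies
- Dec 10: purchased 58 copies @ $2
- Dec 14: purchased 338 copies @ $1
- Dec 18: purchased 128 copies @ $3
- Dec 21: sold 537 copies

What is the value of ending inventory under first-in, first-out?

Ending inventory = $608

Dec 5, 265 sold [FIFO — oldest first]: 263 @ $5 + 2 @ $3 = $1,321
Dec 8, 91 sold [FIFO — oldest first]: 91 @ $3 = $273
Dec 21, 537 sold [FIFO — oldest first]: 1 @ $3 + 364 @ $4 + 58 @ $2 + 114 @ $1 = $1,689
Total COGS = $1,321 + $273 + $1,689 = $3,283
Ending inventory: 224 @ $1 + 128 @ $3 = $608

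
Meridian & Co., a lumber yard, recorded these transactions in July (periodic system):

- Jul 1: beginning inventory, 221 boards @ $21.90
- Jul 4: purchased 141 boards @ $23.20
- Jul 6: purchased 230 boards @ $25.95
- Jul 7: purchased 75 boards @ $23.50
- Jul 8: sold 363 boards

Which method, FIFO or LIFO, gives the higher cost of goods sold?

FIFO COGS: 221 @ $21.90 + 141 @ $23.20 + 1 @ $25.95 = $8,137.05
LIFO COGS: 75 @ $23.50 + 230 @ $25.95 + 58 @ $23.20 = $9,076.60

LIFO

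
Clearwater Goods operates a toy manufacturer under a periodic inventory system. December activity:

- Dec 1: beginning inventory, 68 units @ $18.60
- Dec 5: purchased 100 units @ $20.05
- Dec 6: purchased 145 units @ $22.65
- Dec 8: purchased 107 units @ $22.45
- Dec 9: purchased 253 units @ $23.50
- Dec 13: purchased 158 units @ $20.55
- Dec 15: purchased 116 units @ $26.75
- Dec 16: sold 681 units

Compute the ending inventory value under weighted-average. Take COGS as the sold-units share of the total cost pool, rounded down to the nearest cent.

Dec 16, sell 681: 681/947 × $21,251.60 → $15,282.30
Ending inventory (cost pool remaining) = $5,969.30

Ending inventory = $5,969.30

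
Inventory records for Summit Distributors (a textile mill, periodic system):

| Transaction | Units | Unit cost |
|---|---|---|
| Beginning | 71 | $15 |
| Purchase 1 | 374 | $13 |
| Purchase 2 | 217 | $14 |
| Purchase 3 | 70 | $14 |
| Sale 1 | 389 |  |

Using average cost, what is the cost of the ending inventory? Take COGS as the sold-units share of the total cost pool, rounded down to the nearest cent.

Ending inventory = $4,660.03

Sale 1, sell 389: 389/732 × $9,945.00 → $5,284.97
Ending inventory (cost pool remaining) = $4,660.03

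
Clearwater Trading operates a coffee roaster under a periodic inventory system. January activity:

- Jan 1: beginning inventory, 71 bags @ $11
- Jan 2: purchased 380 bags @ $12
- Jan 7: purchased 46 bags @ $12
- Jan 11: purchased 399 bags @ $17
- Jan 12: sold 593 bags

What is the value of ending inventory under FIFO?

Jan 12, 593 sold [FIFO — oldest first]: 71 @ $11 + 380 @ $12 + 46 @ $12 + 96 @ $17 = $7,525
Ending inventory: 303 @ $17 = $5,151

Ending inventory = $5,151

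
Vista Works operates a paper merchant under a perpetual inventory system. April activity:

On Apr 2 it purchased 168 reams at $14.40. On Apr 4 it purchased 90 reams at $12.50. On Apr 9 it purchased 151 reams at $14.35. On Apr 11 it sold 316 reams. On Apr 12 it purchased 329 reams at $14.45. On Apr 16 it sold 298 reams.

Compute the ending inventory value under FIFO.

Ending inventory = $1,791.80

Apr 11, 316 sold [FIFO — oldest first]: 168 @ $14.40 + 90 @ $12.50 + 58 @ $14.35 = $4,376.50
Apr 16, 298 sold [FIFO — oldest first]: 93 @ $14.35 + 205 @ $14.45 = $4,296.80
Total COGS = $4,376.50 + $4,296.80 = $8,673.30
Ending inventory: 124 @ $14.45 = $1,791.80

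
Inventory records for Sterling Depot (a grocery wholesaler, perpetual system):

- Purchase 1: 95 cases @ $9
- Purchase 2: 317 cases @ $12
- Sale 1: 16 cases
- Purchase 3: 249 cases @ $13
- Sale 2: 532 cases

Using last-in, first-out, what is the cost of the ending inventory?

Sale 1 (16) [LIFO — newest first]: 16 @ $12 = $192
Sale 2 (532) [LIFO — newest first]: 249 @ $13 + 283 @ $12 = $6,633
Total COGS = $192 + $6,633 = $6,825
Ending inventory: 95 @ $9 + 18 @ $12 = $1,071

Ending inventory = $1,071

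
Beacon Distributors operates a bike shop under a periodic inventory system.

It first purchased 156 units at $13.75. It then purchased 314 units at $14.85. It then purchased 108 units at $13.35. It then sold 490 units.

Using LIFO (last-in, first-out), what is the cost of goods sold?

Sale 1 (490) [LIFO — newest first]: 108 @ $13.35 + 314 @ $14.85 + 68 @ $13.75 = $7,039.70
Ending inventory: 88 @ $13.75 = $1,210.00
Check: goods available $8,249.70 = COGS $7,039.70 + ending $1,210.00

COGS = $7,039.70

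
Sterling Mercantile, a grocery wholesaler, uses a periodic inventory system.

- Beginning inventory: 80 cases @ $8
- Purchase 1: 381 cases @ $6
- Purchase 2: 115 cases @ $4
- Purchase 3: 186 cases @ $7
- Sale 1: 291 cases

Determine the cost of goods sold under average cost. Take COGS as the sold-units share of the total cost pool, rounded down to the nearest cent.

Sale 1, sell 291: 291/762 × $4,688.00 → $1,790.29
Ending inventory (cost pool remaining) = $2,897.71

COGS = $1,790.29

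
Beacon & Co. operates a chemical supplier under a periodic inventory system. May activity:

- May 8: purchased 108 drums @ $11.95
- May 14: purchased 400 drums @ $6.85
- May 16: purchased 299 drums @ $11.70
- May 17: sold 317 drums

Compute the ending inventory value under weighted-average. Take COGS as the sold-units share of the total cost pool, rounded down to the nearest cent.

Ending inventory = $4,571.46

May 17, sell 317: 317/807 × $7,528.90 → $2,957.44
Ending inventory (cost pool remaining) = $4,571.46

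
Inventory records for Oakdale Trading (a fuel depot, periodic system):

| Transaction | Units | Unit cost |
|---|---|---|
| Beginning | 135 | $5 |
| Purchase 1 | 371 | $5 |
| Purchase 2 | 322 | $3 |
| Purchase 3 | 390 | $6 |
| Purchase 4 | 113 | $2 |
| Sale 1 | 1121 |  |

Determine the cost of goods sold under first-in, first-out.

Sale 1 (1121) [FIFO — oldest first]: 135 @ $5 + 371 @ $5 + 322 @ $3 + 293 @ $6 = $5,254
Ending inventory: 97 @ $6 + 113 @ $2 = $808
Check: goods available $6,062 = COGS $5,254 + ending $808

COGS = $5,254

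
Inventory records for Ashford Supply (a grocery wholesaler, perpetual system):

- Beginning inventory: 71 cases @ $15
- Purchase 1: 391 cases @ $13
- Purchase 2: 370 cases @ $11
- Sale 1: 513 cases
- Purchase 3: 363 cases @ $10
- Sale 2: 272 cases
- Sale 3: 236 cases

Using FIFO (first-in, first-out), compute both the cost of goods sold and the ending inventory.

COGS = $12,108; ending inventory = $1,740

Sale 1 (513) [FIFO — oldest first]: 71 @ $15 + 391 @ $13 + 51 @ $11 = $6,709
Sale 2 (272) [FIFO — oldest first]: 272 @ $11 = $2,992
Sale 3 (236) [FIFO — oldest first]: 47 @ $11 + 189 @ $10 = $2,407
Total COGS = $6,709 + $2,992 + $2,407 = $12,108
Ending inventory: 174 @ $10 = $1,740
Check: goods available $13,848 = COGS $12,108 + ending $1,740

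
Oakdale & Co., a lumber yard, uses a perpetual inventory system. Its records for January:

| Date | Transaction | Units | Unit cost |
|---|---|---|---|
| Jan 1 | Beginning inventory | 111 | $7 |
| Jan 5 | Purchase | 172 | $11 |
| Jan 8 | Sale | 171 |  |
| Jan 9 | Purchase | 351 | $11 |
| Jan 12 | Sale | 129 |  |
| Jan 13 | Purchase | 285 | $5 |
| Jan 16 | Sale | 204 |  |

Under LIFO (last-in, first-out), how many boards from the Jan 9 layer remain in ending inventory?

Jan 8, 171 sold [LIFO — newest first]: 171 @ $11 = $1,881
Jan 12, 129 sold [LIFO — newest first]: 129 @ $11 = $1,419
Jan 16, 204 sold [LIFO — newest first]: 204 @ $5 = $1,020
Total COGS = $1,881 + $1,419 + $1,020 = $4,320
Ending inventory: 111 @ $7 + 1 @ $11 + 222 @ $11 + 81 @ $5 = $3,635

222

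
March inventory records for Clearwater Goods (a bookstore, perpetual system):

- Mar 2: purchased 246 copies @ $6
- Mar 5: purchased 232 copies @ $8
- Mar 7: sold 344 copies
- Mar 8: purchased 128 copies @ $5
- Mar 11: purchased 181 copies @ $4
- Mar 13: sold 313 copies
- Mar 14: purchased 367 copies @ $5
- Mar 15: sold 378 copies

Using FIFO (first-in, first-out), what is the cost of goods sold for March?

COGS = $5,936

Mar 7, 344 sold [FIFO — oldest first]: 246 @ $6 + 98 @ $8 = $2,260
Mar 13, 313 sold [FIFO — oldest first]: 134 @ $8 + 128 @ $5 + 51 @ $4 = $1,916
Mar 15, 378 sold [FIFO — oldest first]: 130 @ $4 + 248 @ $5 = $1,760
Total COGS = $2,260 + $1,916 + $1,760 = $5,936
Ending inventory: 119 @ $5 = $595
Check: goods available $6,531 = COGS $5,936 + ending $595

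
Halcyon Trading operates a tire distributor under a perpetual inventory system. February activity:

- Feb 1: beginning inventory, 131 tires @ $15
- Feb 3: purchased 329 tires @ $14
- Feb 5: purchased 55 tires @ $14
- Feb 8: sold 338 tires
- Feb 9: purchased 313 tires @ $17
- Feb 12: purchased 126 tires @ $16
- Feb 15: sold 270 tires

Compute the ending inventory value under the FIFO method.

Ending inventory = $5,756

Feb 8, 338 sold [FIFO — oldest first]: 131 @ $15 + 207 @ $14 = $4,863
Feb 15, 270 sold [FIFO — oldest first]: 122 @ $14 + 55 @ $14 + 93 @ $17 = $4,059
Total COGS = $4,863 + $4,059 = $8,922
Ending inventory: 220 @ $17 + 126 @ $16 = $5,756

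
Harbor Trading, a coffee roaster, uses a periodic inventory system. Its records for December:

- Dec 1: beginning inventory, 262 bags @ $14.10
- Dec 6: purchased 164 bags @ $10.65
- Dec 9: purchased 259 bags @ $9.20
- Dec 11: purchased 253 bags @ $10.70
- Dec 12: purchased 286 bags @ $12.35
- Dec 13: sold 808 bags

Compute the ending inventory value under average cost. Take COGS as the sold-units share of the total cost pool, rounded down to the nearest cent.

Ending inventory = $4,779.52

Dec 13, sell 808: 808/1224 × $14,062.80 → $9,283.28
Ending inventory (cost pool remaining) = $4,779.52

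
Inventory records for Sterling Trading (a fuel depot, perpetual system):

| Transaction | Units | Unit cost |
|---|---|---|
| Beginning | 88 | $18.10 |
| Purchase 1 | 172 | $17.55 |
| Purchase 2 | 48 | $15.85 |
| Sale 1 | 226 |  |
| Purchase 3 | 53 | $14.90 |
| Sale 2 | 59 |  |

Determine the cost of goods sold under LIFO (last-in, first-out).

COGS = $4,786.30

Sale 1 (226) [LIFO — newest first]: 48 @ $15.85 + 172 @ $17.55 + 6 @ $18.10 = $3,888.00
Sale 2 (59) [LIFO — newest first]: 53 @ $14.90 + 6 @ $18.10 = $898.30
Total COGS = $3,888.00 + $898.30 = $4,786.30
Ending inventory: 76 @ $18.10 = $1,375.60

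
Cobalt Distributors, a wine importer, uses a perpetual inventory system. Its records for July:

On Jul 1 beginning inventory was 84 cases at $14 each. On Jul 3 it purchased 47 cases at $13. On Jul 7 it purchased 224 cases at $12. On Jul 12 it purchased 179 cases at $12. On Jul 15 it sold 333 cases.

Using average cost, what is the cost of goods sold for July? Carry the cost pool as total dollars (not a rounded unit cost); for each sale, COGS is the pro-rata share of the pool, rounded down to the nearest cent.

After Jul 1: 84 on hand, pool $1,176.00 (≈ $14.0000 each)
After Jul 3: 131 on hand, pool $1,787.00 (≈ $13.6412 each)
After Jul 7: 355 on hand, pool $4,475.00 (≈ $12.6056 each)
After Jul 12: 534 on hand, pool $6,623.00 (≈ $12.4026 each)
Jul 15, sell 333: 333/534 × $6,623.00 → $4,130.07
Ending inventory (cost pool remaining) = $2,492.93
Check: goods available $6,623.00 = COGS $4,130.07 + ending $2,492.93

COGS = $4,130.07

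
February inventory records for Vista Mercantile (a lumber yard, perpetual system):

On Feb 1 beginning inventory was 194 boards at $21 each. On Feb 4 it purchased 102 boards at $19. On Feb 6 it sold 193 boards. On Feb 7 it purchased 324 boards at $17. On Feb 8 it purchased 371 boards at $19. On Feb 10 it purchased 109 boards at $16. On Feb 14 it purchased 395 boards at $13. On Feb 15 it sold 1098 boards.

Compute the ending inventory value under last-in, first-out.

Ending inventory = $3,880

Feb 6, 193 sold [LIFO — newest first]: 102 @ $19 + 91 @ $21 = $3,849
Feb 15, 1098 sold [LIFO — newest first]: 395 @ $13 + 109 @ $16 + 371 @ $19 + 223 @ $17 = $17,719
Total COGS = $3,849 + $17,719 = $21,568
Ending inventory: 103 @ $21 + 101 @ $17 = $3,880
Check: goods available $25,448 = COGS $21,568 + ending $3,880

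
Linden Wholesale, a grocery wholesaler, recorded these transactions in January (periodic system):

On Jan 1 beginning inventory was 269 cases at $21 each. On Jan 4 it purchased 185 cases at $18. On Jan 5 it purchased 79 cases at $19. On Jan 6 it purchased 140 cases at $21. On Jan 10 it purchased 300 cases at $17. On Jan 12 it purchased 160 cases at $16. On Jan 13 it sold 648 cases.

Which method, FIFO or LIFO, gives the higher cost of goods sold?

FIFO

FIFO COGS: 269 @ $21 + 185 @ $18 + 79 @ $19 + 115 @ $21 = $12,895
LIFO COGS: 160 @ $16 + 300 @ $17 + 140 @ $21 + 48 @ $19 = $11,512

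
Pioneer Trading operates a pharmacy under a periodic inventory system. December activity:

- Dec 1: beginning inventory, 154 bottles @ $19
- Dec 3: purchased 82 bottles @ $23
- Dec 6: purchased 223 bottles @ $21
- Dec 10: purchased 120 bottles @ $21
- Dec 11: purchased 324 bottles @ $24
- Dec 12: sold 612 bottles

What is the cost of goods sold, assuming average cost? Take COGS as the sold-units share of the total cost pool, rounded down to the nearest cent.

COGS = $13,413.16

Dec 12, sell 612: 612/903 × $19,791.00 → $13,413.16
Ending inventory (cost pool remaining) = $6,377.84
Check: goods available $19,791.00 = COGS $13,413.16 + ending $6,377.84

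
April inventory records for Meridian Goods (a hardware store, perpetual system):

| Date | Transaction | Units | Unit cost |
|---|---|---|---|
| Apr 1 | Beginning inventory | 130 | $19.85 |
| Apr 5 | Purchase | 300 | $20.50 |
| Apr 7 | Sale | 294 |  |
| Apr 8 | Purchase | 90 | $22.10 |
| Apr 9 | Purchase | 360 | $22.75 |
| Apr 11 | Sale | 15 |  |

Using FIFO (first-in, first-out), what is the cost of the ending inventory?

Ending inventory = $12,659.50

Apr 7, 294 sold [FIFO — oldest first]: 130 @ $19.85 + 164 @ $20.50 = $5,942.50
Apr 11, 15 sold [FIFO — oldest first]: 15 @ $20.50 = $307.50
Total COGS = $5,942.50 + $307.50 = $6,250.00
Ending inventory: 121 @ $20.50 + 90 @ $22.10 + 360 @ $22.75 = $12,659.50
Check: goods available $18,909.50 = COGS $6,250.00 + ending $12,659.50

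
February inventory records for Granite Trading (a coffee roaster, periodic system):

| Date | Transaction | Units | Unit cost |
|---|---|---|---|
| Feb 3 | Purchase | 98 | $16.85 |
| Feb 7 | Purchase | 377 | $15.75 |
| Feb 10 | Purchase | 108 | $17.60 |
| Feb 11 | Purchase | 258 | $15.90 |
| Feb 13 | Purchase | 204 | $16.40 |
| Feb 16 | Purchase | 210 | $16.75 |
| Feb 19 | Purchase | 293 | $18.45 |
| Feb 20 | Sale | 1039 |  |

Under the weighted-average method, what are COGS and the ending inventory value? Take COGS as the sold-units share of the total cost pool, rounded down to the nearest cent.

COGS = $17,357.60; ending inventory = $8,503.40

Feb 20, sell 1039: 1039/1548 × $25,861.00 → $17,357.60
Ending inventory (cost pool remaining) = $8,503.40
Check: goods available $25,861.00 = COGS $17,357.60 + ending $8,503.40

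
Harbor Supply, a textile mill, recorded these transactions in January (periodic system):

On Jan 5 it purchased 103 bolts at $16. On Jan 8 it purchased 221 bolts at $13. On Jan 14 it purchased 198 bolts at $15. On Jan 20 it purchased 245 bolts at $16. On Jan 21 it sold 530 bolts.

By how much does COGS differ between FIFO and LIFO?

FIFO COGS: 103 @ $16 + 221 @ $13 + 198 @ $15 + 8 @ $16 = $7,619
LIFO COGS: 245 @ $16 + 198 @ $15 + 87 @ $13 = $8,021
Difference = |$7,619 − $8,021| = $402

$402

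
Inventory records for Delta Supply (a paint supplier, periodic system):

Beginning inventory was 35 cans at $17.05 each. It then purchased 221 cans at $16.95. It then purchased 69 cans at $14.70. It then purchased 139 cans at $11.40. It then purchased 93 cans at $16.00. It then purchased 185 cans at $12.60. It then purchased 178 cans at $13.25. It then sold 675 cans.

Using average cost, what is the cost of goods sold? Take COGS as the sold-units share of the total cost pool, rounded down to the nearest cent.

COGS = $9,625.42

Sale 1, sell 675: 675/920 × $13,119.10 → $9,625.42
Ending inventory (cost pool remaining) = $3,493.68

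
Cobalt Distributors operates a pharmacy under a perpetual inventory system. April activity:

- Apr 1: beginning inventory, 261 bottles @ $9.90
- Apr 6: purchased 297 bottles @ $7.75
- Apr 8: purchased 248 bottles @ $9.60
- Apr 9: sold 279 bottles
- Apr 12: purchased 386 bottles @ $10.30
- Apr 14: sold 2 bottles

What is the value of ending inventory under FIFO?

Ending inventory = $8,503.35

Apr 9, 279 sold [FIFO — oldest first]: 261 @ $9.90 + 18 @ $7.75 = $2,723.40
Apr 14, 2 sold [FIFO — oldest first]: 2 @ $7.75 = $15.50
Total COGS = $2,723.40 + $15.50 = $2,738.90
Ending inventory: 277 @ $7.75 + 248 @ $9.60 + 386 @ $10.30 = $8,503.35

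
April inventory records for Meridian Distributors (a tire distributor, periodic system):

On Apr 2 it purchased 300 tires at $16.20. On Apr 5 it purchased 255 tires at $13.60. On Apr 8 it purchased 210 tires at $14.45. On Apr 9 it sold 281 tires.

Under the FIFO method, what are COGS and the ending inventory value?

Apr 9, 281 sold [FIFO — oldest first]: 281 @ $16.20 = $4,552.20
Ending inventory: 19 @ $16.20 + 255 @ $13.60 + 210 @ $14.45 = $6,810.30

COGS = $4,552.20; ending inventory = $6,810.30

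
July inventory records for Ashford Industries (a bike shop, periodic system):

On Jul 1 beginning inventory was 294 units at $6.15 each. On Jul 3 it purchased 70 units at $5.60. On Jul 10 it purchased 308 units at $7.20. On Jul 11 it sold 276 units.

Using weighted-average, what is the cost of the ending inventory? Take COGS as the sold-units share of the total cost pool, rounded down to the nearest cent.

Ending inventory = $2,603.29

Jul 11, sell 276: 276/672 × $4,417.70 → $1,814.41
Ending inventory (cost pool remaining) = $2,603.29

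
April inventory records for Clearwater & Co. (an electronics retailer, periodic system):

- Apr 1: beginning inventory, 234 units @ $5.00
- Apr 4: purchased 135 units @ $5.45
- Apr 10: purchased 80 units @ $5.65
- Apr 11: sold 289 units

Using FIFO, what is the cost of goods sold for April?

Apr 11, 289 sold [FIFO — oldest first]: 234 @ $5.00 + 55 @ $5.45 = $1,469.75
Ending inventory: 80 @ $5.45 + 80 @ $5.65 = $888.00
Check: goods available $2,357.75 = COGS $1,469.75 + ending $888.00

COGS = $1,469.75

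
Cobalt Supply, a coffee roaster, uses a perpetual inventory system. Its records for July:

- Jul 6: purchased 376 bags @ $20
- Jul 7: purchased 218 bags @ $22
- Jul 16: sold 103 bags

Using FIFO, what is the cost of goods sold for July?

COGS = $2,060

Jul 16, 103 sold [FIFO — oldest first]: 103 @ $20 = $2,060
Ending inventory: 273 @ $20 + 218 @ $22 = $10,256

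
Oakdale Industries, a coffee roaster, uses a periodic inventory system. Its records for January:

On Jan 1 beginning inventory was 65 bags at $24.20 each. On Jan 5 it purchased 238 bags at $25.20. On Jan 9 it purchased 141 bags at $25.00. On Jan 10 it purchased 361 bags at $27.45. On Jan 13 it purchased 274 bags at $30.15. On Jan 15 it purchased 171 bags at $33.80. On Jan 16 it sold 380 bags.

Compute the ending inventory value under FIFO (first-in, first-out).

Ending inventory = $25,550.35

Jan 16, 380 sold [FIFO — oldest first]: 65 @ $24.20 + 238 @ $25.20 + 77 @ $25.00 = $9,495.60
Ending inventory: 64 @ $25.00 + 361 @ $27.45 + 274 @ $30.15 + 171 @ $33.80 = $25,550.35
Check: goods available $35,045.95 = COGS $9,495.60 + ending $25,550.35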